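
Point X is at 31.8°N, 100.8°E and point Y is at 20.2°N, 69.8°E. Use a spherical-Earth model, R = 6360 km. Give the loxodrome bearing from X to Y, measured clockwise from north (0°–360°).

247.3°

Meridional parts: M(φ₁)=+0.5859, M(φ₂)=+0.3601 → ΔM = -0.2258;  Δλ = -0.5411 rad
tan C = Δλ / ΔM = +2.3959 → C = 247.35°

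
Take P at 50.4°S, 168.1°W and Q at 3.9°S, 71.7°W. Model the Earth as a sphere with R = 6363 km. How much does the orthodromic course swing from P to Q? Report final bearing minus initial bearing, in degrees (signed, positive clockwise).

-58.1°

Initial bearing θ₁ = atan2(sin Δλ cos φ₂, cos φ₁ sin φ₂ − sin φ₁ cos φ₂ cos Δλ) = 97.42°
Final bearing θ₂ = (initial bearing from the destination back to the start) + 180° = 39.31°
Δθ = θ₂ − θ₁ = -58.1°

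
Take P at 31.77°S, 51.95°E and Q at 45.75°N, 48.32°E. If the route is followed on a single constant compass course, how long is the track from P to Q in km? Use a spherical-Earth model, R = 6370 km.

8626 km

Rhumb course C = atan2(Δλ, Δψ) with Δψ = ln[tan(π/4+φ₂/2)/tan(π/4+φ₁/2)] = +1.4853, Δλ = -0.0634 → C = 357.56°
d = R·|Δφ| / |cos C| = 6370·1.35298 / 0.99909 = 8626 km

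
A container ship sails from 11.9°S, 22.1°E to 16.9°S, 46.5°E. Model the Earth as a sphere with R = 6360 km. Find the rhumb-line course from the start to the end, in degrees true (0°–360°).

101.9°

Δψ = ln[tan(π/4+φ₂/2)/tan(π/4+φ₁/2)] = -0.0901
Δλ = +0.4259 rad (taken the short way round)
course = atan2(Δλ, Δψ) = 101.95°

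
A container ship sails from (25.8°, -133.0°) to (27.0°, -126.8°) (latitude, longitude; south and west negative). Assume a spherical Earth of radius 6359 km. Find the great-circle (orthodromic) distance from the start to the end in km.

Haversine: a = sin²(Δφ/2)+cos φ₁ cos φ₂ sin²(Δλ/2) = 0.00246;  σ = 2·atan2(√a,√(1−a))
σ = 5.681° → d = Rσ = 6359·0.09915 = 630 km

630 km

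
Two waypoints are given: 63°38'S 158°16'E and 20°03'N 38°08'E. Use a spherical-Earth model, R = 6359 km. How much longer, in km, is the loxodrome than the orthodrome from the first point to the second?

Great circle: cos σ = sin φ₁ sin φ₂ + cos φ₁ cos φ₂ cos Δλ,  σ = 2.1137 rad → d_gc = 13440.9 km
Rhumb line: Δψ = +1.8087, q = Δφ/Δψ = 0.8075, d_rh = R√(Δφ²+q²Δλ²) = 14219.0 km
Excess = 14219.0 − 13440.9 = 778.1 ≈ 778 km

778 km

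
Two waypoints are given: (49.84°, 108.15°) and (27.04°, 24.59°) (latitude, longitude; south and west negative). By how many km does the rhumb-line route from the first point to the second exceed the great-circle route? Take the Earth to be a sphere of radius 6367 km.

Great circle: cos σ = sin φ₁ sin φ₂ + cos φ₁ cos φ₂ cos Δλ,  σ = 1.1463 rad → d_gc = 7298.47 km
Rhumb line: Δψ = -0.5158, q = Δφ/Δψ = 0.7714, d_rh = R√(Δφ²+q²Δλ²) = 7598.00 km
Excess = 7598.00 − 7298.47 = 299.53 ≈ 300 km

300 km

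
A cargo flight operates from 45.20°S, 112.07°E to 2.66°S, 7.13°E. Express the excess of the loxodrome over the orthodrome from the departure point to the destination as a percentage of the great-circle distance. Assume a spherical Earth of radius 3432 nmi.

3.6%

Great circle: σ = 1.7199 rad → d_gc = Rσ = 5902.6 nmi
Rhumb: Δφ = +0.7425, Δλ = -1.8315, Δψ = +0.8399, q = Δφ/Δψ = 0.8840 → d_rh = R√(Δφ²+q²Δλ²) = 6113.2 nmi
Excess = (6113.2 − 5902.6) / 5902.6 = 210.6 / 5902.6 = 3.57% ≈ 3.6%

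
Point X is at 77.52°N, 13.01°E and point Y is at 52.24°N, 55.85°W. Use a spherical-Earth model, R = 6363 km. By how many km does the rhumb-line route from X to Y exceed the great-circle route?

Great circle: cos σ = sin φ₁ sin φ₂ + cos φ₁ cos φ₂ cos Δλ,  σ = 0.6100 rad → d_gc = 3881.7 km
Rhumb line: Δψ = -1.1403, q = Δφ/Δψ = 0.3869, d_rh = R√(Δφ²+q²Δλ²) = 4078.9 km
Excess = 4078.9 − 3881.7 = 197.2 ≈ 197 km

197 km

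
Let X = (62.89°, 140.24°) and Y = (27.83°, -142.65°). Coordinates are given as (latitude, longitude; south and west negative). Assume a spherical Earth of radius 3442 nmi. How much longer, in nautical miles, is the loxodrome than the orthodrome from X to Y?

159 nmi

Great circle: cos σ = sin φ₁ sin φ₂ + cos φ₁ cos φ₂ cos Δλ,  σ = 1.0409 rad → d_gc = 3582.7 nmi
Rhumb line: Δψ = -0.9165, q = Δφ/Δψ = 0.6676, d_rh = R√(Δφ²+q²Δλ²) = 3741.8 nmi
Excess = 3741.8 − 3582.7 = 159.1 ≈ 159 nmi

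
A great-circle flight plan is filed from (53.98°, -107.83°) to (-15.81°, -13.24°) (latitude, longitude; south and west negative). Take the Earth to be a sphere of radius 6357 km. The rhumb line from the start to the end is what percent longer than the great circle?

Great circle: σ = 1.8397 rad → d_gc = Rσ = 11694.7 km
Rhumb: Δφ = -1.2181, Δλ = +1.6509, Δψ = -1.4031, q = Δφ/Δψ = 0.8681 → d_rh = R√(Δφ²+q²Δλ²) = 11956.8 km
Excess = (11956.8 − 11694.7) / 11694.7 = 262.1 / 11694.7 = 2.24% ≈ 2.2%

2.2%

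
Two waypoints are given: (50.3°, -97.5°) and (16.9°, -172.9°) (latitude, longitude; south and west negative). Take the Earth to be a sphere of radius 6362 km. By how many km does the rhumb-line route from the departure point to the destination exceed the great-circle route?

Great circle: cos σ = sin φ₁ sin φ₂ + cos φ₁ cos φ₂ cos Δλ,  σ = 1.1835 rad → d_gc = 7529.15 km
Rhumb line: Δψ = -0.7195, q = Δφ/Δψ = 0.8102, d_rh = R√(Δφ²+q²Δλ²) = 7730.68 km
Excess = 7730.68 − 7529.15 = 201.53 ≈ 202 km

202 km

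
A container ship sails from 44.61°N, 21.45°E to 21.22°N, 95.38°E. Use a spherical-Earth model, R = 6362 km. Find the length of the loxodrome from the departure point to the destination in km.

Δψ = ln[tan(π/4+φ₂/2)/tan(π/4+φ₁/2)] = -0.4927;  Δφ = -0.4082 rad,  Δλ = +1.2903 rad
q = Δφ/Δψ = 0.8286
d = R·√(Δφ² + q²Δλ²) = 6362·1.14450 = 7281 km

7281 km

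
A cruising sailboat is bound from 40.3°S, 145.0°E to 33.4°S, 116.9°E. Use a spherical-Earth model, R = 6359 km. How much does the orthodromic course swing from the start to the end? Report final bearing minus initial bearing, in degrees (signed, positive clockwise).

At departure: θ₁ = atan2(sin Δλ cos φ₂, cos φ₁ sin φ₂ − sin φ₁ cos φ₂ cos Δλ) = 278.17°
At arrival: θ₂ = atan2(sin Δλ cos φ₁, −cos φ₂ sin φ₁ + sin φ₂ cos φ₁ cos Δλ) = 295.28°
Δθ = θ₂ − θ₁ = +17.1°

+17.1°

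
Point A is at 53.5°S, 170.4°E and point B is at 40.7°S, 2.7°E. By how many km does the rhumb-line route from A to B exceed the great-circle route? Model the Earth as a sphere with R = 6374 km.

3213 km

Great circle: cos σ = sin φ₁ sin φ₂ + cos φ₁ cos φ₂ cos Δλ,  σ = 1.4871 rad → d_gc = 9478.8 km
Rhumb line: Δψ = +0.3305, q = Δφ/Δψ = 0.6760, d_rh = R√(Δφ²+q²Δλ²) = 12691.7 km
Excess = 12691.7 − 9478.8 = 3212.9 ≈ 3213 km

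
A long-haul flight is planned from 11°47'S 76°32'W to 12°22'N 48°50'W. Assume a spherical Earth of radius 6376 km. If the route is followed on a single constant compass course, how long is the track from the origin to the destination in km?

Rhumb course C = atan2(Δλ, Δψ) with Δψ = ln[tan(π/4+φ₂/2)/tan(π/4+φ₁/2)] = +0.4247, Δλ = +0.4835 → C = 48.70°
d = R·|Δφ| / |cos C| = 6376·0.42150 / 0.65994 = 4072 km

4072 km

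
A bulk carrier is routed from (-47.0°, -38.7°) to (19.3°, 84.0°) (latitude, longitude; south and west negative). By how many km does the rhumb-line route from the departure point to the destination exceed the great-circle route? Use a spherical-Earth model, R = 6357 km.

Great circle: cos σ = sin φ₁ sin φ₂ + cos φ₁ cos φ₂ cos Δλ,  σ = 2.2012 rad → d_gc = 13992.9 km
Rhumb line: Δψ = +1.2750, q = Δφ/Δψ = 0.9075, d_rh = R√(Δφ²+q²Δλ²) = 14379.0 km
Excess = 14379.0 − 13992.9 = 386.1 ≈ 386 km

386 km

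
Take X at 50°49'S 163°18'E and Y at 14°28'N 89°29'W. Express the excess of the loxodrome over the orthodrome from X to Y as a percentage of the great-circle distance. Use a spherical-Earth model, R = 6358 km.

Great circle: σ = 1.9549 rad → d_gc = Rσ = 12429.2 km
Rhumb: Δφ = +1.1394, Δλ = +1.8713, Δψ = +1.2883, q = Δφ/Δψ = 0.8845 → d_rh = R√(Δφ²+q²Δλ²) = 12775.4 km
Excess = (12775.4 − 12429.2) / 12429.2 = 346.2 / 12429.2 = 2.79% ≈ 2.8%

2.8%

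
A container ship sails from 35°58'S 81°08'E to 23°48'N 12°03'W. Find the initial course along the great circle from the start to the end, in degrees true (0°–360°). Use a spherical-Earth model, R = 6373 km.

288.0°

θ = atan2( sin Δλ·cos φ₂ ,  cos φ₁ sin φ₂ − sin φ₁ cos φ₂ cos Δλ )
  = atan2(-0.9135, +0.2968) = 288.00°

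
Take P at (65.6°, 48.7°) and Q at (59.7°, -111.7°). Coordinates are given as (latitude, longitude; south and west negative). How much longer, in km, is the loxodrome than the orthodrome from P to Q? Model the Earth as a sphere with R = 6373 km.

Great circle: cos σ = sin φ₁ sin φ₂ + cos φ₁ cos φ₂ cos Δλ,  σ = 0.9398 rad → d_gc = 5989.5 km
Rhumb line: Δψ = -0.2250, q = Δφ/Δψ = 0.4577, d_rh = R√(Δφ²+q²Δλ²) = 8192.3 km
Excess = 8192.3 − 5989.5 = 2202.8 ≈ 2203 km

2203 km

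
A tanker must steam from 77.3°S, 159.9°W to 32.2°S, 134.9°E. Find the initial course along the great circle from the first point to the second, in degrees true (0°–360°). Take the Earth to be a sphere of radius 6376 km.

286.6°

N = sin Δλ·cos φ₂ = -0.7682;  D = cos φ₁ sin φ₂ − sin φ₁ cos φ₂ cos Δλ = +0.2291
initial course = atan2(N, D) = 286.61°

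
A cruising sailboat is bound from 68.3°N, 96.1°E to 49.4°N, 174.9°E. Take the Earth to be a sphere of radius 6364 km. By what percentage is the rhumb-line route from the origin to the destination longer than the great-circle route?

6.3%

Great circle: σ = 0.7194 rad → d_gc = Rσ = 4578.3 km
Rhumb: Δφ = -0.3299, Δλ = +1.3753, Δψ = -0.6575, q = Δφ/Δψ = 0.5017 → d_rh = R√(Δφ²+q²Δλ²) = 4867.0 km
Excess = (4867.0 − 4578.3) / 4578.3 = 288.7 / 4578.3 = 6.31% ≈ 6.3%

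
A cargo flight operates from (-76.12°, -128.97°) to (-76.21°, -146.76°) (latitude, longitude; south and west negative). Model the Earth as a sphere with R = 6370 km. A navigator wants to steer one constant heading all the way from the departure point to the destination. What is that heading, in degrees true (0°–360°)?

268.8°

Δψ = ln[tan(π/4+φ₂/2)/tan(π/4+φ₁/2)] = -0.0066
Δλ = -0.3105 rad (taken the short way round)
course = atan2(Δλ, Δψ) = 268.79°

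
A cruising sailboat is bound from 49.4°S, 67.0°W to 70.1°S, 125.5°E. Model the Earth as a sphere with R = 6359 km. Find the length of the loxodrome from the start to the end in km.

9291 km

Δψ = ln[tan(π/4+φ₂/2)/tan(π/4+φ₁/2)] = -0.7460;  Δφ = -0.3613 rad,  Δλ = -2.9234 rad
q = Δφ/Δψ = 0.4843
d = R·√(Δφ² + q²Δλ²) = 6359·1.46110 = 9291 km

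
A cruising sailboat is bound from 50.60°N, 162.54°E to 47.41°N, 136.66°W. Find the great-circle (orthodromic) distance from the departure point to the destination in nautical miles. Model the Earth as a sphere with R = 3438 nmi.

cos σ = sin φ₁ sin φ₂ + cos φ₁ cos φ₂ cos Δλ
      = sin(50.60°)sin(47.41°) + cos(50.60°)cos(47.41°)cos(60.80°) = 0.7785
σ = 38.880° → d = Rσ = 3438·0.67859 = 2333 nmi

2333 nmi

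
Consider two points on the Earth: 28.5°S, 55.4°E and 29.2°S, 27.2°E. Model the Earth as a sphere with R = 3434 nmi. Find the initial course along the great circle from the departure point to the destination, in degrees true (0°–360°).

261.5°

θ = atan2( sin Δλ·cos φ₂ ,  cos φ₁ sin φ₂ − sin φ₁ cos φ₂ cos Δλ )
  = atan2(-0.4125, -0.0617) = 261.50°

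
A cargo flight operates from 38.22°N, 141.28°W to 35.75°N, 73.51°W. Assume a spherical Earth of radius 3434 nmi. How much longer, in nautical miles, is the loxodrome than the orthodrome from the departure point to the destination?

Great circle: cos σ = sin φ₁ sin φ₂ + cos φ₁ cos φ₂ cos Δλ,  σ = 0.9239 rad → d_gc = 3172.8 nmi
Rhumb line: Δψ = -0.0540, q = Δφ/Δψ = 0.7987, d_rh = R√(Δφ²+q²Δλ²) = 3247.4 nmi
Excess = 3247.4 − 3172.8 = 74.6 ≈ 75 nmi

75 nmi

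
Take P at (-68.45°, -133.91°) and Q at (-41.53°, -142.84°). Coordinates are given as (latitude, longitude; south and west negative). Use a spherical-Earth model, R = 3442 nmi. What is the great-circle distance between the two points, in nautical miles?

1642 nmi

Haversine: a = sin²(Δφ/2)+cos φ₁ cos φ₂ sin²(Δλ/2) = 0.05585;  σ = 2·atan2(√a,√(1−a))
σ = 27.339° → d = Rσ = 3442·0.47715 = 1642 nmi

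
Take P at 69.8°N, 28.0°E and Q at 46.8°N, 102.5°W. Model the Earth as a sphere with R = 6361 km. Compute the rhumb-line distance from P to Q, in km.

7716 km

Rhumb course C = atan2(Δλ, Δψ) with Δψ = ln[tan(π/4+φ₂/2)/tan(π/4+φ₁/2)] = -0.7987, Δλ = -2.2777 → C = 250.68°
d = R·|Δφ| / |cos C| = 6361·0.40143 / 0.33092 = 7716 km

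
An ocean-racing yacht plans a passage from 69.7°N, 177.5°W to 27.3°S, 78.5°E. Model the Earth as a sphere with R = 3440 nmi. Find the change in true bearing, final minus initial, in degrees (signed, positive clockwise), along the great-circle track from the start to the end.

Initial bearing θ₁ = atan2(sin Δλ cos φ₂, cos φ₁ sin φ₂ − sin φ₁ cos φ₂ cos Δλ) = 272.82°
Final bearing θ₂ = (initial bearing from the destination back to the start) + 180° = 202.95°
Δθ = θ₂ − θ₁ = -69.9°

-69.9°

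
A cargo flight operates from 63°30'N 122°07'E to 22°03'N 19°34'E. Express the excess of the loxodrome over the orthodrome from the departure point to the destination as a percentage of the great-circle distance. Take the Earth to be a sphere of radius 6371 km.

8.0%

Great circle: σ = 1.3221 rad → d_gc = Rσ = 8423.3 km
Rhumb: Δφ = -0.7234, Δλ = -1.7898, Δψ = -1.0515, q = Δφ/Δψ = 0.6880 → d_rh = R√(Δφ²+q²Δλ²) = 9099.3 km
Excess = (9099.3 − 8423.3) / 8423.3 = 676.0 / 8423.3 = 8.03% ≈ 8.0%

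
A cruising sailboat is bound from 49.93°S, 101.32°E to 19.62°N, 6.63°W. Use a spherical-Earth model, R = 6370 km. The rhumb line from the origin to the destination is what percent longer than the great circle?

2.2%

Great circle: σ = 2.0307 rad → d_gc = Rσ = 12935.3 km
Rhumb: Δφ = +1.2139, Δλ = -1.8841, Δψ = +1.3581, q = Δφ/Δψ = 0.8938 → d_rh = R√(Δφ²+q²Δλ²) = 13223.4 km
Excess = (13223.4 − 12935.3) / 12935.3 = 288.1 / 12935.3 = 2.23% ≈ 2.2%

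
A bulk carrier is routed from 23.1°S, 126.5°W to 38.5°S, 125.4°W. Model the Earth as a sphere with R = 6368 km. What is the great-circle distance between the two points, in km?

Haversine: a = sin²(Δφ/2)+cos φ₁ cos φ₂ sin²(Δλ/2) = 0.01802;  σ = 2·atan2(√a,√(1−a))
σ = 15.429° → d = Rσ = 6368·0.26928 = 1715 km

1715 km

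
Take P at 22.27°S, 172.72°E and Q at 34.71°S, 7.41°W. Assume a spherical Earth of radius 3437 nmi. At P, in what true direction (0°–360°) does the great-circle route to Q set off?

179.9°

θ = atan2( sin Δλ·cos φ₂ ,  cos φ₁ sin φ₂ − sin φ₁ cos φ₂ cos Δλ )
  = atan2(+0.0019, -0.8385) = 179.87°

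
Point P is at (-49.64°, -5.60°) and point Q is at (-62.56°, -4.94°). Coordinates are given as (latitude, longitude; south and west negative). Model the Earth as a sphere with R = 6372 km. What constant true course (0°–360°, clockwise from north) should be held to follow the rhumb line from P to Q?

Δψ = ln[tan(π/4+φ₂/2)/tan(π/4+φ₁/2)] = -0.4091
Δλ = +0.0115 rad (taken the short way round)
course = atan2(Δλ, Δψ) = 178.39°

178.4°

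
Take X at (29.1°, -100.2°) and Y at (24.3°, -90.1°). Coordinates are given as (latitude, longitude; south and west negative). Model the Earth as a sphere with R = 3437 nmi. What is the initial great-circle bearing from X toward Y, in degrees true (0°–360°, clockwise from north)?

N = sin Δλ·cos φ₂ = +0.1598;  D = cos φ₁ sin φ₂ − sin φ₁ cos φ₂ cos Δλ = -0.0768
initial course = atan2(N, D) = 115.67°

115.7°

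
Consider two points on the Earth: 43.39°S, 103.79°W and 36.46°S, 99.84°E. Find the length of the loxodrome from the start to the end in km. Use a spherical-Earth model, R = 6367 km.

13329 km

Δψ = ln[tan(π/4+φ₂/2)/tan(π/4+φ₁/2)] = +0.1579;  Δφ = +0.1210 rad,  Δλ = -2.7292 rad
q = Δφ/Δψ = 0.7658
d = R·√(Δφ² + q²Δλ²) = 6367·2.09339 = 13329 km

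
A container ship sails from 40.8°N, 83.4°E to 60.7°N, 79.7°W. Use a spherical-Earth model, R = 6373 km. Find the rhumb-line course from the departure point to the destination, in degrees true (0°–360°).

281.1°

Δψ = ln[tan(π/4+φ₂/2)/tan(π/4+φ₁/2)] = +0.5604
Δλ = -2.8466 rad (taken the short way round)
course = atan2(Δλ, Δψ) = 281.14°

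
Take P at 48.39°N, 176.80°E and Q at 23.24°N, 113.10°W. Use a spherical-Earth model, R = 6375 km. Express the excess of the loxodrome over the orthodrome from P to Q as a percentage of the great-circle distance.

Great circle: σ = 1.0441 rad → d_gc = Rσ = 6655.9 km
Rhumb: Δφ = -0.4390, Δλ = +1.2235, Δψ = -0.5505, q = Δφ/Δψ = 0.7974 → d_rh = R√(Δφ²+q²Δλ²) = 6820.1 km
Excess = (6820.1 − 6655.9) / 6655.9 = 164.2 / 6655.9 = 2.47% ≈ 2.5%

2.5%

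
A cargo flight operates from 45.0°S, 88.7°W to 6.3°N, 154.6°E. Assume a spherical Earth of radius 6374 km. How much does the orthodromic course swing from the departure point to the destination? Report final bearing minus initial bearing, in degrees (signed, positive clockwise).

+61.6°

Initial bearing θ₁ = atan2(sin Δλ cos φ₂, cos φ₁ sin φ₂ − sin φ₁ cos φ₂ cos Δλ) = 254.98°
Final bearing θ₂ = (initial bearing from the destination back to the start) + 180° = 316.60°
Δθ = θ₂ − θ₁ = +61.6°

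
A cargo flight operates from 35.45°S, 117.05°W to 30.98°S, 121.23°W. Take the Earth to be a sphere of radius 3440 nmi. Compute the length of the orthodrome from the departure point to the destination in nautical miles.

341 nmi

cos σ = sin φ₁ sin φ₂ + cos φ₁ cos φ₂ cos Δλ
      = sin(-35.45°)sin(-30.98°) + cos(-35.45°)cos(-30.98°)cos(-4.18°) = 0.9951
σ = 5.674° → d = Rσ = 3440·0.09903 = 341 nmi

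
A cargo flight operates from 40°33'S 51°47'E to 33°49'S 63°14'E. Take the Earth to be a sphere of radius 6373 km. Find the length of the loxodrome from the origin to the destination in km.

1260 km

Rhumb course C = atan2(Δλ, Δψ) with Δψ = ln[tan(π/4+φ₂/2)/tan(π/4+φ₁/2)] = +0.1477, Δλ = +0.1998 → C = 53.53°
d = R·|Δφ| / |cos C| = 6373·0.11752 / 0.59434 = 1260 km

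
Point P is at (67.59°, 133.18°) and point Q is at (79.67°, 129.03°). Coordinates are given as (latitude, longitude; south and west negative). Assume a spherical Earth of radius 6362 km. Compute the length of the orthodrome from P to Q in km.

Haversine: a = sin²(Δφ/2)+cos φ₁ cos φ₂ sin²(Δλ/2) = 0.01116;  σ = 2·atan2(√a,√(1−a))
σ = 12.129° → d = Rσ = 6362·0.21169 = 1347 km

1347 km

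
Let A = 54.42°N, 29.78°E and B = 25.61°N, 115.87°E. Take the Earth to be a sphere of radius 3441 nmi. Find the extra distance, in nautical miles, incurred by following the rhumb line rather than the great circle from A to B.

191 nmi

Great circle: cos σ = sin φ₁ sin φ₂ + cos φ₁ cos φ₂ cos Δλ,  σ = 1.1731 rad → d_gc = 4036.5 nmi
Rhumb line: Δψ = -0.6741, q = Δφ/Δψ = 0.7460, d_rh = R√(Δφ²+q²Δλ²) = 4227.2 nmi
Excess = 4227.2 − 4036.5 = 190.7 ≈ 191 nmi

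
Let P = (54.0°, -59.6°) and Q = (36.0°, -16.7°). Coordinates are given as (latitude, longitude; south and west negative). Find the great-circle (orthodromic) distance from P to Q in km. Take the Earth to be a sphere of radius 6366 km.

3836 km

cos σ = sin φ₁ sin φ₂ + cos φ₁ cos φ₂ cos Δλ
      = sin(54.00°)sin(36.00°) + cos(54.00°)cos(36.00°)cos(42.90°) = 0.8239
σ = 34.526° → d = Rσ = 6366·0.60259 = 3836 km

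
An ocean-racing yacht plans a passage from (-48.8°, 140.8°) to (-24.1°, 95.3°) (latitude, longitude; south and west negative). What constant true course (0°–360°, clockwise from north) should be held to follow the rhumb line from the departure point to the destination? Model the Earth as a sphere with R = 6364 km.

Meridional parts: M(φ₁)=-0.9785, M(φ₂)=-0.4336 → ΔM = +0.5449;  Δλ = -0.7941 rad
tan C = Δλ / ΔM = -1.4574 → C = 304.46°

304.5°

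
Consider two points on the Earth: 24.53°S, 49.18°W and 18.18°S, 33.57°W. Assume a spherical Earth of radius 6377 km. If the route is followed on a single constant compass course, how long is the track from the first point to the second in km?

Rhumb course C = atan2(Δλ, Δψ) with Δψ = ln[tan(π/4+φ₂/2)/tan(π/4+φ₁/2)] = +0.1191, Δλ = +0.2724 → C = 66.39°
d = R·|Δφ| / |cos C| = 6377·0.11083 / 0.40049 = 1765 km

1765 km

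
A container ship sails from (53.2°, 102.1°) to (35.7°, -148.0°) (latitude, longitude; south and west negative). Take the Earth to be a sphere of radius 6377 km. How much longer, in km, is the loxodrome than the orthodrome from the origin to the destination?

Great circle: cos σ = sin φ₁ sin φ₂ + cos φ₁ cos φ₂ cos Δλ,  σ = 1.2643 rad → d_gc = 8062.7 km
Rhumb line: Δψ = -0.4328, q = Δφ/Δψ = 0.7057, d_rh = R√(Δφ²+q²Δλ²) = 8848.6 km
Excess = 8848.6 − 8062.7 = 785.9 ≈ 786 km

786 km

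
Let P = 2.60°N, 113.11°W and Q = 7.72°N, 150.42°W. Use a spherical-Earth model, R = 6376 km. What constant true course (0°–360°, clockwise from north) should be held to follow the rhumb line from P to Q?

Δψ = ln[tan(π/4+φ₂/2)/tan(π/4+φ₁/2)] = +0.0898
Δλ = -0.6512 rad (taken the short way round)
course = atan2(Δλ, Δψ) = 277.85°

277.8°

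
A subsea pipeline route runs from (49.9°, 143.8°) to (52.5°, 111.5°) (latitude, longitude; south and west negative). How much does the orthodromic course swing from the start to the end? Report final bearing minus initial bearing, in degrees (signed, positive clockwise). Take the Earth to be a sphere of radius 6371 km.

Initial bearing θ₁ = atan2(sin Δλ cos φ₂, cos φ₁ sin φ₂ − sin φ₁ cos φ₂ cos Δλ) = 289.85°
Final bearing θ₂ = (initial bearing from the destination back to the start) + 180° = 264.41°
Δθ = θ₂ − θ₁ = -25.4°

-25.4°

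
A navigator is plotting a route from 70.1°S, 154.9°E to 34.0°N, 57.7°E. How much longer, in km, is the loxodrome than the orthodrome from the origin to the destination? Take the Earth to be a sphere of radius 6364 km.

427 km

Great circle: cos σ = sin φ₁ sin φ₂ + cos φ₁ cos φ₂ cos Δλ,  σ = 2.1666 rad → d_gc = 13788.2 km
Rhumb line: Δψ = +2.3722, q = Δφ/Δψ = 0.7659, d_rh = R√(Δφ²+q²Δλ²) = 14215.2 km
Excess = 14215.2 − 13788.2 = 427.0 ≈ 427 km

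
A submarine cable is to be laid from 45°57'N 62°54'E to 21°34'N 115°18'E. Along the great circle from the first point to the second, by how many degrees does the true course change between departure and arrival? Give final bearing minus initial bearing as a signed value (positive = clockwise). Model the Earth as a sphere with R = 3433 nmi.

+31.3°

Initial bearing θ₁ = atan2(sin Δλ cos φ₂, cos φ₁ sin φ₂ − sin φ₁ cos φ₂ cos Δλ) = 101.68°
Final bearing θ₂ = (initial bearing from the destination back to the start) + 180° = 132.93°
Δθ = θ₂ − θ₁ = +31.3°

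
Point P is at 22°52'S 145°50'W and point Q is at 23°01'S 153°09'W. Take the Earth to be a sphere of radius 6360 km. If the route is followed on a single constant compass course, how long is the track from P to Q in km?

Δψ = ln[tan(π/4+φ₂/2)/tan(π/4+φ₁/2)] = -0.0028;  Δφ = -0.0026 rad,  Δλ = -0.1277 rad
q = Δφ/Δψ = 0.9209
d = R·√(Δφ² + q²Δλ²) = 6360·0.11763 = 748 km

748 km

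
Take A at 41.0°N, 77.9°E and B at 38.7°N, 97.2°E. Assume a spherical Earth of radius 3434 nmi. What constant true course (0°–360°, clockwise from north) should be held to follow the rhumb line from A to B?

Meridional parts: M(φ₁)=+0.7859, M(φ₂)=+0.7336 → ΔM = -0.0523;  Δλ = +0.3368 rad
tan C = Δλ / ΔM = -6.4412 → C = 98.82°

98.8°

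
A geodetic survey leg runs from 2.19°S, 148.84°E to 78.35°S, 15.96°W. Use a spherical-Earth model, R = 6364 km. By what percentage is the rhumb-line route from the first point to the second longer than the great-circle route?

Great circle: σ = 1.7288 rad → d_gc = Rσ = 11001.8 km
Rhumb: Δφ = -1.3292, Δλ = -2.8763, Δψ = -2.2444, q = Δφ/Δψ = 0.5923 → d_rh = R√(Δφ²+q²Δλ²) = 13750.9 km
Excess = (13750.9 − 11001.8) / 11001.8 = 2749.1 / 11001.8 = 24.99% ≈ 25.0%

25.0%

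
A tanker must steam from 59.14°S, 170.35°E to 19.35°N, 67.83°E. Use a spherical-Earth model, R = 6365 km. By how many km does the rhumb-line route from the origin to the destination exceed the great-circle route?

Great circle: cos σ = sin φ₁ sin φ₂ + cos φ₁ cos φ₂ cos Δλ,  σ = 1.9707 rad → d_gc = 12543.6 km
Rhumb line: Δψ = +1.6317, q = Δφ/Δψ = 0.8396, d_rh = R√(Δφ²+q²Δλ²) = 12940.7 km
Excess = 12940.7 − 12543.6 = 397.1 ≈ 397 km

397 km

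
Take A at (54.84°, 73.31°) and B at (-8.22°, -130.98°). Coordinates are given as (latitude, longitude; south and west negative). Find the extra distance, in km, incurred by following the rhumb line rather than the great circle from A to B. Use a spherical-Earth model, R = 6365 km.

Great circle: cos σ = sin φ₁ sin φ₂ + cos φ₁ cos φ₂ cos Δλ,  σ = 2.2606 rad → d_gc = 14388.7 km
Rhumb line: Δψ = -1.2933, q = Δφ/Δψ = 0.8510, d_rh = R√(Δφ²+q²Δλ²) = 16302.1 km
Excess = 16302.1 − 14388.7 = 1913.4 ≈ 1913 km

1913 km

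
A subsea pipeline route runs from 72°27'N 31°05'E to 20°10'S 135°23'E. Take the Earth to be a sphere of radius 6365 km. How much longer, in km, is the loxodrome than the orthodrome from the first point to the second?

Great circle: cos σ = sin φ₁ sin φ₂ + cos φ₁ cos φ₂ cos Δλ,  σ = 1.9808 rad → d_gc = 12607.8 km
Rhumb line: Δψ = -2.2279, q = Δφ/Δψ = 0.7255, d_rh = R√(Δφ²+q²Δλ²) = 13286.5 km
Excess = 13286.5 − 12607.8 = 678.7 ≈ 679 km

679 km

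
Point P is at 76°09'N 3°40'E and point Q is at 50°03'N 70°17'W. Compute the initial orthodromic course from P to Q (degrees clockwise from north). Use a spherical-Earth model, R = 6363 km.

N = sin Δλ·cos φ₂ = -0.6171;  D = cos φ₁ sin φ₂ − sin φ₁ cos φ₂ cos Δλ = +0.0111
initial course = atan2(N, D) = 271.03°

271.0°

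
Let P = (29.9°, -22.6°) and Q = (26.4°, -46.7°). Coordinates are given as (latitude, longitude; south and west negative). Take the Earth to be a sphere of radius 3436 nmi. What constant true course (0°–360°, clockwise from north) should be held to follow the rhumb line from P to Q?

260.6°

Δψ = ln[tan(π/4+φ₂/2)/tan(π/4+φ₁/2)] = -0.0693
Δλ = -0.4206 rad (taken the short way round)
course = atan2(Δλ, Δψ) = 260.64°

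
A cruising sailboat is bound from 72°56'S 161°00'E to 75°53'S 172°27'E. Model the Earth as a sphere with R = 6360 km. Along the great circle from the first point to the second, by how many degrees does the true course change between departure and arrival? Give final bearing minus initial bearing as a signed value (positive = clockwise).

Initial bearing θ₁ = atan2(sin Δλ cos φ₂, cos φ₁ sin φ₂ − sin φ₁ cos φ₂ cos Δλ) = 139.21°
Final bearing θ₂ = (initial bearing from the destination back to the start) + 180° = 128.17°
Δθ = θ₂ − θ₁ = -11.0°

-11.0°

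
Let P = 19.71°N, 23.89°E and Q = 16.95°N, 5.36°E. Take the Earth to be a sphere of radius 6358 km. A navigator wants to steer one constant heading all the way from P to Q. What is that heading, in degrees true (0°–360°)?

Meridional parts: M(φ₁)=+0.3510, M(φ₂)=+0.3002 → ΔM = -0.0508;  Δλ = -0.3234 rad
tan C = Δλ / ΔM = +6.3724 → C = 261.08°

261.1°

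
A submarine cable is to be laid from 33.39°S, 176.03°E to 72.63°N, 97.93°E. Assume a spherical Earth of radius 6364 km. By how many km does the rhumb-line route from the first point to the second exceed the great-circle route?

277 km

Great circle: cos σ = sin φ₁ sin φ₂ + cos φ₁ cos φ₂ cos Δλ,  σ = 2.0644 rad → d_gc = 13138.1 km
Rhumb line: Δψ = +2.4978, q = Δφ/Δψ = 0.7408, d_rh = R√(Δφ²+q²Δλ²) = 13415.3 km
Excess = 13415.3 − 13138.1 = 277.2 ≈ 277 km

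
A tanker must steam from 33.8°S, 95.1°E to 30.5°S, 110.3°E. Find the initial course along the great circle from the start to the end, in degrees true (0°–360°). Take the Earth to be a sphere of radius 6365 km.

N = sin Δλ·cos φ₂ = +0.2259;  D = cos φ₁ sin φ₂ − sin φ₁ cos φ₂ cos Δλ = +0.0408
initial course = atan2(N, D) = 79.76°

79.8°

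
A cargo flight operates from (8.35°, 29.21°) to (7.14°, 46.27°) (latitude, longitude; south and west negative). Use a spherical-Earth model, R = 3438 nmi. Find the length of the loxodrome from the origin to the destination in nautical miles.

Δψ = ln[tan(π/4+φ₂/2)/tan(π/4+φ₁/2)] = -0.0213;  Δφ = -0.0211 rad,  Δλ = +0.2978 rad
q = Δφ/Δψ = 0.9909
d = R·√(Δφ² + q²Δλ²) = 3438·0.29579 = 1017 nmi

1017 nmi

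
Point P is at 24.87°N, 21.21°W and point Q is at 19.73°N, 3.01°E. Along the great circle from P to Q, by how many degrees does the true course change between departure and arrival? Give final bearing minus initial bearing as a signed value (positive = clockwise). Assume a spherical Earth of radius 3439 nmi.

+9.3°

At departure: θ₁ = atan2(sin Δλ cos φ₂, cos φ₁ sin φ₂ − sin φ₁ cos φ₂ cos Δλ) = 98.07°
At arrival: θ₂ = atan2(sin Δλ cos φ₁, −cos φ₂ sin φ₁ + sin φ₂ cos φ₁ cos Δλ) = 107.39°
Δθ = θ₂ − θ₁ = +9.3°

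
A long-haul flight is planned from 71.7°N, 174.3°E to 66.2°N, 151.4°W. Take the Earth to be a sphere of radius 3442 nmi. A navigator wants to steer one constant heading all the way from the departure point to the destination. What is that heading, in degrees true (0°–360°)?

Δψ = ln[tan(π/4+φ₂/2)/tan(π/4+φ₁/2)] = -0.2688
Δλ = +0.5986 rad (taken the short way round)
course = atan2(Δλ, Δψ) = 114.18°

114.2°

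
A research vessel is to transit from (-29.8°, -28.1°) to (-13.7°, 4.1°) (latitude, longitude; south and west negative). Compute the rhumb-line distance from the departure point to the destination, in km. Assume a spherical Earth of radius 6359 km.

3757 km

Rhumb course C = atan2(Δλ, Δψ) with Δψ = ln[tan(π/4+φ₂/2)/tan(π/4+φ₁/2)] = +0.3039, Δλ = +0.5620 → C = 61.60°
d = R·|Δφ| / |cos C| = 6359·0.28100 / 0.47561 = 3757 km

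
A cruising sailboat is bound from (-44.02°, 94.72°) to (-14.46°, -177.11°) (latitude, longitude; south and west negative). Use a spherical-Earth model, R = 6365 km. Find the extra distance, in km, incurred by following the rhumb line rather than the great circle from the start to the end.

Great circle: cos σ = sin φ₁ sin φ₂ + cos φ₁ cos φ₂ cos Δλ,  σ = 1.3738 rad → d_gc = 8744.0 km
Rhumb line: Δψ = +0.6023, q = Δφ/Δψ = 0.8566, d_rh = R√(Δφ²+q²Δλ²) = 9009.9 km
Excess = 9009.9 − 8744.0 = 265.9 ≈ 266 km

266 km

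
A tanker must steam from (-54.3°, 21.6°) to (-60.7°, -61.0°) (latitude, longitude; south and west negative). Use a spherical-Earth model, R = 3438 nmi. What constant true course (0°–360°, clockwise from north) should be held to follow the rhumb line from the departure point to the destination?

Δψ = ln[tan(π/4+φ₂/2)/tan(π/4+φ₁/2)] = -0.2085
Δλ = -1.4416 rad (taken the short way round)
course = atan2(Δλ, Δψ) = 261.77°

261.8°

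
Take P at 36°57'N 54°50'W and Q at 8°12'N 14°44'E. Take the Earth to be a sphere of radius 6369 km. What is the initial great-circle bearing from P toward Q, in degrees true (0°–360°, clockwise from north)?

95.8°

N = sin Δλ·cos φ₂ = +0.9275;  D = cos φ₁ sin φ₂ − sin φ₁ cos φ₂ cos Δλ = -0.0937
initial course = atan2(N, D) = 95.77°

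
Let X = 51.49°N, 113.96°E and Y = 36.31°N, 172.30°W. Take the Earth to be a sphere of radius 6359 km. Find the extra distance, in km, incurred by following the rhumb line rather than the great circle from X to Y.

219 km

Great circle: cos σ = sin φ₁ sin φ₂ + cos φ₁ cos φ₂ cos Δλ,  σ = 0.9225 rad → d_gc = 5866.0 km
Rhumb line: Δψ = -0.3708, q = Δφ/Δψ = 0.7145, d_rh = R√(Δφ²+q²Δλ²) = 6085.3 km
Excess = 6085.3 − 5866.0 = 219.3 ≈ 219 km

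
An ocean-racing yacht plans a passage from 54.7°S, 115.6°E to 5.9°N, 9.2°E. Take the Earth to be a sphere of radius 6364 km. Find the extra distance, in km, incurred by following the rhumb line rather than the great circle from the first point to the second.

486 km

Great circle: cos σ = sin φ₁ sin φ₂ + cos φ₁ cos φ₂ cos Δλ,  σ = 1.8195 rad → d_gc = 11579.5 km
Rhumb line: Δψ = +1.2483, q = Δφ/Δψ = 0.8473, d_rh = R√(Δφ²+q²Δλ²) = 12065.4 km
Excess = 12065.4 − 11579.5 = 485.9 ≈ 486 km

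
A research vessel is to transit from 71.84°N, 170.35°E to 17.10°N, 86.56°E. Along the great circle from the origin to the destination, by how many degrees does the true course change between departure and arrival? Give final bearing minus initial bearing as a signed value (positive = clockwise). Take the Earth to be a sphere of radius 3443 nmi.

-70.6°

At departure: θ₁ = atan2(sin Δλ cos φ₂, cos φ₁ sin φ₂ − sin φ₁ cos φ₂ cos Δλ) = 269.60°
At arrival: θ₂ = atan2(sin Δλ cos φ₁, −cos φ₂ sin φ₁ + sin φ₂ cos φ₁ cos Δλ) = 199.03°
Δθ = θ₂ − θ₁ = -70.6°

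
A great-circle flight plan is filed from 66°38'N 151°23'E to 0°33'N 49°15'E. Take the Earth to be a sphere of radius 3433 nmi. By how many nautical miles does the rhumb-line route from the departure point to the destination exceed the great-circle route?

350 nmi

Great circle: cos σ = sin φ₁ sin φ₂ + cos φ₁ cos φ₂ cos Δλ,  σ = 1.6454 rad → d_gc = 5648.7 nmi
Rhumb line: Δψ = -1.5665, q = Δφ/Δψ = 0.7363, d_rh = R√(Δφ²+q²Δλ²) = 5998.3 nmi
Excess = 5998.3 − 5648.7 = 349.6 ≈ 350 nmi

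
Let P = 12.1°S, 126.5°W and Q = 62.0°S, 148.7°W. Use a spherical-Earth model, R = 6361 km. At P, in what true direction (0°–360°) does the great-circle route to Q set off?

N = sin Δλ·cos φ₂ = -0.1774;  D = cos φ₁ sin φ₂ − sin φ₁ cos φ₂ cos Δλ = -0.7722
initial course = atan2(N, D) = 192.94°

192.9°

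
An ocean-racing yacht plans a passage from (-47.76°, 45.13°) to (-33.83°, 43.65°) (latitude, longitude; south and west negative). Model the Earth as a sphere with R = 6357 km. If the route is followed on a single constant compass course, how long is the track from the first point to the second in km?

1550 km

Rhumb course C = atan2(Δλ, Δψ) with Δψ = ln[tan(π/4+φ₂/2)/tan(π/4+φ₁/2)] = +0.3231, Δλ = -0.0258 → C = 355.43°
d = R·|Δφ| / |cos C| = 6357·0.24312 / 0.99682 = 1550 km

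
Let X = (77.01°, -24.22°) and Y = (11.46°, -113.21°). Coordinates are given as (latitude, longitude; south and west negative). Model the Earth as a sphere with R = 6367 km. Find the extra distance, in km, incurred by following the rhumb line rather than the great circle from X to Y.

538 km

Great circle: cos σ = sin φ₁ sin φ₂ + cos φ₁ cos φ₂ cos Δλ,  σ = 1.3720 rad → d_gc = 8735.57 km
Rhumb line: Δψ = -1.9715, q = Δφ/Δψ = 0.5803, d_rh = R√(Δφ²+q²Δλ²) = 9273.12 km
Excess = 9273.12 − 8735.57 = 537.55 ≈ 538 km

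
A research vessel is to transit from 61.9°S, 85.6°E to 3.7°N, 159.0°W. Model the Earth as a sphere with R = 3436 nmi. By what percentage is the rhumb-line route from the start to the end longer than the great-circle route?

7.0%

Great circle: σ = 1.8323 rad → d_gc = Rσ = 6295.8 nmi
Rhumb: Δφ = +1.1449, Δλ = +2.0141, Δψ = +1.4499, q = Δφ/Δψ = 0.7897 → d_rh = R√(Δφ²+q²Δλ²) = 6733.6 nmi
Excess = (6733.6 − 6295.8) / 6295.8 = 437.8 / 6295.8 = 6.954% ≈ 7.0%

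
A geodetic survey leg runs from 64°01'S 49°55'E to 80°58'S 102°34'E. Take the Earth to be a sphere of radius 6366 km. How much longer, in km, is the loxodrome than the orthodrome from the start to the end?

76 km

Great circle: cos σ = sin φ₁ sin φ₂ + cos φ₁ cos φ₂ cos Δλ,  σ = 0.3777 rad → d_gc = 2404.6 km
Rhumb line: Δψ = -1.0718, q = Δφ/Δψ = 0.2760, d_rh = R√(Δφ²+q²Δλ²) = 2480.7 km
Excess = 2480.7 − 2404.6 = 76.1 ≈ 76 km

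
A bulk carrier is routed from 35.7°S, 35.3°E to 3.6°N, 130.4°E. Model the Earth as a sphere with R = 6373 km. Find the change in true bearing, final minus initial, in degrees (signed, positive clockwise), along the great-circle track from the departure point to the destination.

-35.6°

At departure: θ₁ = atan2(sin Δλ cos φ₂, cos φ₁ sin φ₂ − sin φ₁ cos φ₂ cos Δλ) = 90.04°
At arrival: θ₂ = atan2(sin Δλ cos φ₁, −cos φ₂ sin φ₁ + sin φ₂ cos φ₁ cos Δλ) = 54.46°
Δθ = θ₂ − θ₁ = -35.6°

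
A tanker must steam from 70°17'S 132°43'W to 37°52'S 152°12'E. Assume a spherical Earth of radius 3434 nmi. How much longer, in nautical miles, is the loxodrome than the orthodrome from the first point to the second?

Great circle: cos σ = sin φ₁ sin φ₂ + cos φ₁ cos φ₂ cos Δλ,  σ = 0.8679 rad → d_gc = 2980.5 nmi
Rhumb line: Δψ = +1.0349, q = Δφ/Δψ = 0.5467, d_rh = R√(Δφ²+q²Δλ²) = 3134.8 nmi
Excess = 3134.8 − 2980.5 = 154.3 ≈ 154 nmi

154 nmi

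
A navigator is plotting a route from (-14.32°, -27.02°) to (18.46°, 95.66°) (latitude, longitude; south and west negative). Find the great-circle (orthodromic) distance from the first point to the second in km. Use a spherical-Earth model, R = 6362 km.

cos σ = sin φ₁ sin φ₂ + cos φ₁ cos φ₂ cos Δλ
      = sin(-14.32°)sin(18.46°) + cos(-14.32°)cos(18.46°)cos(122.68°) = -0.5746
σ = 125.069° → d = Rσ = 6362·2.18287 = 13887 km

13887 km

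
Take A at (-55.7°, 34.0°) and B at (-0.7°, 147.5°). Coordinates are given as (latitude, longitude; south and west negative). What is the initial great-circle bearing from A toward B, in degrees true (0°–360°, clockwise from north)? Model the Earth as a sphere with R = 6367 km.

110.1°

N = sin Δλ·cos φ₂ = +0.9170;  D = cos φ₁ sin φ₂ − sin φ₁ cos φ₂ cos Δλ = -0.3363
initial course = atan2(N, D) = 110.14°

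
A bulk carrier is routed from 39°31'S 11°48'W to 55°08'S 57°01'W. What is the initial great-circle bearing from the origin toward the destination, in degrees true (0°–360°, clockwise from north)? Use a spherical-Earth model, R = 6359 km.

θ = atan2( sin Δλ·cos φ₂ ,  cos φ₁ sin φ₂ − sin φ₁ cos φ₂ cos Δλ )
  = atan2(-0.4058, -0.3767) = 227.13°

227.1°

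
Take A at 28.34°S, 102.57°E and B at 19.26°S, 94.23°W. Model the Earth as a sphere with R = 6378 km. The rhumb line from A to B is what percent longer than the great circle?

Great circle: σ = 2.2638 rad → d_gc = Rσ = 14438.4 km
Rhumb: Δφ = +0.1585, Δλ = +2.8484, Δψ = +0.1735, q = Δφ/Δψ = 0.9136 → d_rh = R√(Δφ²+q²Δλ²) = 16628.6 km
Excess = (16628.6 − 14438.4) / 14438.4 = 2190.2 / 14438.4 = 15.17% ≈ 15.2%

15.2%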